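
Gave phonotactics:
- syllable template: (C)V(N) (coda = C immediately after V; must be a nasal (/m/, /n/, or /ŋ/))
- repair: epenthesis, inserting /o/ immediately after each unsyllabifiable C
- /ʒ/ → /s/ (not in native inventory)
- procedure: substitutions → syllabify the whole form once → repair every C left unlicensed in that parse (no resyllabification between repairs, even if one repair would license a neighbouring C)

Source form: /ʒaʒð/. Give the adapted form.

sasoðo

Substitution: /ʒ/ → /s/, giving /sasð/.
The consonants /s/, /ð/ cannot be parsed into a legal (C)V(N) syllable (only a nasal (/m/, /n/, or /ŋ/) is licensed in coda position; onsets are limited to one consonant).
Epenthesis after each stranded consonant: /s/ → /so/, /ð/ → /ðo/.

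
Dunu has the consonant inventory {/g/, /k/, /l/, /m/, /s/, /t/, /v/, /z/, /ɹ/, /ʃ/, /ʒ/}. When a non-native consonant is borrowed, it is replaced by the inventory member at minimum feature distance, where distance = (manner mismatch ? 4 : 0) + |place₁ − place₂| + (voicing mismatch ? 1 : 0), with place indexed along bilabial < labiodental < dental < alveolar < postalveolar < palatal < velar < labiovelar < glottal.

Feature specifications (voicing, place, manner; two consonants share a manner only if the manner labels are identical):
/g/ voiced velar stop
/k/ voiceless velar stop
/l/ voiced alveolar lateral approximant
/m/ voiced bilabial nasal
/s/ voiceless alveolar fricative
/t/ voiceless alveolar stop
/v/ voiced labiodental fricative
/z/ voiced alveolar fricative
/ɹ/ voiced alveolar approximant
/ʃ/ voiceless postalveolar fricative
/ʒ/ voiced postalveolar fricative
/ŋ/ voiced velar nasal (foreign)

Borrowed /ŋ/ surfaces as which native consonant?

g

/g/ is closest: manner differs (nasal→stop, +4), place distance 0 (velar→velar), same voicing; total 4. Next closest is /k/ at distance 5.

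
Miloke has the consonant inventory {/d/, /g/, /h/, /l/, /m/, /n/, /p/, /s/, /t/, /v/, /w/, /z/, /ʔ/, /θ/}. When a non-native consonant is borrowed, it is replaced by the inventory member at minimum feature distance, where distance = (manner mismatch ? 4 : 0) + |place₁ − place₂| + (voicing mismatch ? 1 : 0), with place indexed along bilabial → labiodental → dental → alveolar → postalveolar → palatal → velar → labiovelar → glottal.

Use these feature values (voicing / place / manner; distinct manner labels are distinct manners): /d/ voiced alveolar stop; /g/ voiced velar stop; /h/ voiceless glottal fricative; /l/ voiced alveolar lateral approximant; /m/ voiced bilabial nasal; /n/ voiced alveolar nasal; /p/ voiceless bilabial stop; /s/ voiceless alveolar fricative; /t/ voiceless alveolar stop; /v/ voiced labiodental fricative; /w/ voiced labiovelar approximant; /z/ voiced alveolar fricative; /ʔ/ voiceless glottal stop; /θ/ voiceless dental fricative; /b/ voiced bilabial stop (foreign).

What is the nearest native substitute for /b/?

/p/ is closest: same manner (stop), place distance 0 (bilabial→bilabial), voicing differs (+1); total 1. Next closest is /d/ at distance 3.

p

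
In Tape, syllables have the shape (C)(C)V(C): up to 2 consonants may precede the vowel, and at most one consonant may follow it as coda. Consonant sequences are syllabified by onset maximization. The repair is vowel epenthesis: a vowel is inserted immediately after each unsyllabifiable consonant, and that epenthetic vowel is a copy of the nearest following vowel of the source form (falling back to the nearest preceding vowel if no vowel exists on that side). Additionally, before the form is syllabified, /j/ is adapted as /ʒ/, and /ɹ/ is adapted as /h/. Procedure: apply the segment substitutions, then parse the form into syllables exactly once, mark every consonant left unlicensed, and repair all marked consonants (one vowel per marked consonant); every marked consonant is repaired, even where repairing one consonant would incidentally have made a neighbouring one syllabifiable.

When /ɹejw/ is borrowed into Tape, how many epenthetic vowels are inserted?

After substitution the input is /heʒw/.
The unsyllabifiable consonants are /w/; each receives one epenthetic vowel.

1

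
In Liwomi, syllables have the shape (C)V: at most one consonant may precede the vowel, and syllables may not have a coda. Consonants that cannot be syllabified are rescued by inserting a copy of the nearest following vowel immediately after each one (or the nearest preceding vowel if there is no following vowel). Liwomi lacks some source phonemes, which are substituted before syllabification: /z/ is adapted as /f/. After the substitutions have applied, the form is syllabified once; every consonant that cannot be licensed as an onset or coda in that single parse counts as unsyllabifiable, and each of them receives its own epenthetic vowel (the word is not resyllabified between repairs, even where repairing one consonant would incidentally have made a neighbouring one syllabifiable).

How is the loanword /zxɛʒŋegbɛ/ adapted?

Substitution: /z/ → /f/, giving /fxɛʒŋegbɛ/.
Under (C)V, the unsyllabifiable consonants are /f/, /ʒ/, /g/ (no codas are permitted; onsets are limited to one consonant).
Epenthesis after each stranded consonant: /f/ → /fɛ/, /ʒ/ → /ʒe/, /g/ → /gɛ/.

fɛxɛʒeŋegɛbɛ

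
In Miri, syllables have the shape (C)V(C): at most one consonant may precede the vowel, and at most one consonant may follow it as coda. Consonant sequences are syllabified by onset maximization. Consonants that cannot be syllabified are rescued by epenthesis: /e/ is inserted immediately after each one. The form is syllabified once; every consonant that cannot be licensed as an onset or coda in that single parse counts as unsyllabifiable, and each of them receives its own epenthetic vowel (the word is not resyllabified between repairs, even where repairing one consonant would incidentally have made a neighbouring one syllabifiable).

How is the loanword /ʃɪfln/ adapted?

ʃɪflene

Under (C)V(C), the unsyllabifiable consonants are /l/, /n/ (at most one coda consonant is licensed; onsets are limited to one consonant).
Inserting the epenthetic vowel yields /l/ → /le/, /n/ → /ne/.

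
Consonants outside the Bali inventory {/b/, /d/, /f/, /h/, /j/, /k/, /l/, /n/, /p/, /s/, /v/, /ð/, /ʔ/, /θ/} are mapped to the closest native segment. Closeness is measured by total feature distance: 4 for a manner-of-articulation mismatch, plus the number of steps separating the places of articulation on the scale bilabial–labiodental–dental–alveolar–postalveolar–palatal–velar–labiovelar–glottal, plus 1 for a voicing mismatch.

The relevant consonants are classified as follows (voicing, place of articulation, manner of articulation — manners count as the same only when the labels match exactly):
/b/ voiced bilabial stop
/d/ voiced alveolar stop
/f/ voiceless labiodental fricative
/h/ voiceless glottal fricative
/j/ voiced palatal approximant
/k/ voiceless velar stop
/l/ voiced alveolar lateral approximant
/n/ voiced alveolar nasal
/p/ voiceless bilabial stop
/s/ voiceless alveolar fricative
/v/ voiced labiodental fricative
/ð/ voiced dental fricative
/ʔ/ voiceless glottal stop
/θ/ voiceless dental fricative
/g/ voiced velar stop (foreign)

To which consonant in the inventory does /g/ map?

k

/k/ is closest: same manner (stop), place distance 0 (velar→velar), voicing differs (+1); total 1. Next closest is /d/ at distance 3.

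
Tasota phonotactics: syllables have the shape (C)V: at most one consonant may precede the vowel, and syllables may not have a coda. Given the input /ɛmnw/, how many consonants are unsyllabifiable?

3

The consonants /m/, /n/, /w/ cannot be parsed into a legal (C)V syllable (no codas are permitted; onsets are limited to one consonant).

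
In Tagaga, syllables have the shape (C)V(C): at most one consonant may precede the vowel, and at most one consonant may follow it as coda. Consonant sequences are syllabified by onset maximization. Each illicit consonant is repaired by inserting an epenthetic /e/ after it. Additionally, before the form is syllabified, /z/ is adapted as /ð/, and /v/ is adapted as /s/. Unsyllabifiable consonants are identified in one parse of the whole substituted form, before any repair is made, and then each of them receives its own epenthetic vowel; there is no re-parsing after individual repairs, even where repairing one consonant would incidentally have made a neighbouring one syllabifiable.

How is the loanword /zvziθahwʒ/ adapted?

Substitution: /z/ → /ð/, /v/ → /s/, giving /ðsðiθahwʒ/.
Under (C)V(C), the unsyllabifiable consonants are /ð/, /s/, /w/, /ʒ/ (at most one coda consonant is licensed; onsets are limited to one consonant).
Each unlicensed consonant becomes the onset of a new syllable: /ð/ → /ðe/, /s/ → /se/, /w/ → /we/, /ʒ/ → /ʒe/.

ðeseðiθahweʒe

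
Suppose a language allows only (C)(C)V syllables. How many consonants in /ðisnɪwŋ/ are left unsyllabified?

2

Under (C)(C)V, the unsyllabifiable consonants are /w/, /ŋ/ (no codas are permitted; onsets may contain at most 2 consonants).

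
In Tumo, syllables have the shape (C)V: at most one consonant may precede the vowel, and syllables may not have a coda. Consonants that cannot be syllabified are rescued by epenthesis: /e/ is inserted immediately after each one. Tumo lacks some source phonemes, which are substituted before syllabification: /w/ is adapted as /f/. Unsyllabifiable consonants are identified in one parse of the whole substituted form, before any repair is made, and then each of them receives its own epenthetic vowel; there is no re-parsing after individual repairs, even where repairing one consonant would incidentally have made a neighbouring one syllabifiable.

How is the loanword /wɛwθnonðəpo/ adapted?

fɛfeθenoneðəpo

Substitution: /w/ → /f/, giving /fɛfθnonðəpo/.
Syllabifying with onset maximization leaves /f/, /θ/, /n/ stranded (no codas are permitted; onsets are limited to one consonant).
Epenthesis after each stranded consonant: /f/ → /fe/, /θ/ → /θe/, /n/ → /ne/.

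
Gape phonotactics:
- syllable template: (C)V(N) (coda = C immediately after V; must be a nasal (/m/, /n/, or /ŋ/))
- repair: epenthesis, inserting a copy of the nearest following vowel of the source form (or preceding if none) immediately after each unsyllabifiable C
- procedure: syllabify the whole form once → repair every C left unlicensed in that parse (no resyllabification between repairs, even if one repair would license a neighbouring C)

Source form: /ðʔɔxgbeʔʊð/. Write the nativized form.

ðɔʔɔxegebeʔʊðʊ

Syllabifying with onset maximization leaves /ð/, /x/, /g/, /ð/ stranded (only a nasal (/m/, /n/, or /ŋ/) is licensed in coda position; onsets are limited to one consonant).
Each unlicensed consonant becomes the onset of a new syllable: /ð/ → /ðɔ/, /x/ → /xe/, /g/ → /ge/, /ð/ → /ðʊ/.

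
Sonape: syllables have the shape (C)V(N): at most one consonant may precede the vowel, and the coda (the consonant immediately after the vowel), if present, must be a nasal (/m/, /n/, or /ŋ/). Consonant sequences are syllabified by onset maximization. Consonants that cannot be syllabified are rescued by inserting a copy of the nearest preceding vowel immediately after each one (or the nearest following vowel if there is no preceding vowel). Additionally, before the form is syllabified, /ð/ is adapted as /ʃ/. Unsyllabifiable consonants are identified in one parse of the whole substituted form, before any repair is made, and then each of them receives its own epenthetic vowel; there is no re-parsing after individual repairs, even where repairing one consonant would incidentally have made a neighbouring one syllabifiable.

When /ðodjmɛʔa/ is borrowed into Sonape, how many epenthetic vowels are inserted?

After substitution the input is /ʃodjmɛʔa/.
The unsyllabifiable consonants are /d/, /j/; each receives one epenthetic vowel.

2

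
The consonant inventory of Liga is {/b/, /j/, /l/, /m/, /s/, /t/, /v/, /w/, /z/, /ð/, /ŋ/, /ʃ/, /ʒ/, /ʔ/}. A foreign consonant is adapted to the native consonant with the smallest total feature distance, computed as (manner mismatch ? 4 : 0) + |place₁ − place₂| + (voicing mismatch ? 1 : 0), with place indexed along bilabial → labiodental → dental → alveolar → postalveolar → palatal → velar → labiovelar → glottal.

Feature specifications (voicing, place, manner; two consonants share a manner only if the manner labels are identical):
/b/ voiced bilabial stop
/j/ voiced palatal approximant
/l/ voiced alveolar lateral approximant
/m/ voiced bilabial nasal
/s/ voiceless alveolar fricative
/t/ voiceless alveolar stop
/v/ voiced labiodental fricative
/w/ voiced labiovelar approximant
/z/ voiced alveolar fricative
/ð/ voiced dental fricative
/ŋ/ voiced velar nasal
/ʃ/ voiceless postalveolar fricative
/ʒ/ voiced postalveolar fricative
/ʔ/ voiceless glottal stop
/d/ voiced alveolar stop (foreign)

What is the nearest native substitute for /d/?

/t/ is closest: same manner (stop), place distance 0 (alveolar→alveolar), voicing differs (+1); total 1. Next closest is /b/ at distance 3.

t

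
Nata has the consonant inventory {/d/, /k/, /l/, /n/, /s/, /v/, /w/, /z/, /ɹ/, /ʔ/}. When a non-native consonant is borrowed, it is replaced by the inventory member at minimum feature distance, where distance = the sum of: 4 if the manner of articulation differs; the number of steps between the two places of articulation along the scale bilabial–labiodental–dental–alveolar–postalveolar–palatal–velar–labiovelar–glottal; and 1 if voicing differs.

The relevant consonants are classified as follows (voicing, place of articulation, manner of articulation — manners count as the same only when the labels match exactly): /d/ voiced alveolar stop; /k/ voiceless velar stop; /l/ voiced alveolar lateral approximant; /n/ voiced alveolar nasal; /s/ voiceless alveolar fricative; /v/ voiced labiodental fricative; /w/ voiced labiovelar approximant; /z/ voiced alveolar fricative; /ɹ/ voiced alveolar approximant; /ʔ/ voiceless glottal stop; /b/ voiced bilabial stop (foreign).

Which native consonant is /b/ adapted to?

/d/ is closest: same manner (stop), place distance 3 (bilabial→alveolar), same voicing; total 3. Next closest is /v/ at distance 5.

d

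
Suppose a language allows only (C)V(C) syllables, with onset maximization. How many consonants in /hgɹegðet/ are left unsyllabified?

Under (C)V(C), the unsyllabifiable consonants are /h/, /g/ (at most one coda consonant is licensed; onsets are limited to one consonant).

2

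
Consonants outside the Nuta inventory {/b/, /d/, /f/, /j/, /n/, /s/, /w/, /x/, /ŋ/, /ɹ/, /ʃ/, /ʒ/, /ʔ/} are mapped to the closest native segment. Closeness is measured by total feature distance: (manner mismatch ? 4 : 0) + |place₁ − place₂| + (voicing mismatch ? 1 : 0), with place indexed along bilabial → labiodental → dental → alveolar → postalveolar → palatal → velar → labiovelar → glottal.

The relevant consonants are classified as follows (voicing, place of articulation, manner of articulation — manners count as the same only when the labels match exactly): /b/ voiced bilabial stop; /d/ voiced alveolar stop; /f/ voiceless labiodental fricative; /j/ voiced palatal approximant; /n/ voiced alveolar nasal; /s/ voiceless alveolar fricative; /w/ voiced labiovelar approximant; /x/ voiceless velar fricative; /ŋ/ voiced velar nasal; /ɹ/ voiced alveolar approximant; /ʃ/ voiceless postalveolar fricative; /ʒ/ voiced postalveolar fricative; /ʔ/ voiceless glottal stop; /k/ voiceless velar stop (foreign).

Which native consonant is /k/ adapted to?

ʔ

/ʔ/ is closest: same manner (stop), place distance 2 (velar→glottal), same voicing; total 2. Next closest is /d/ at distance 4.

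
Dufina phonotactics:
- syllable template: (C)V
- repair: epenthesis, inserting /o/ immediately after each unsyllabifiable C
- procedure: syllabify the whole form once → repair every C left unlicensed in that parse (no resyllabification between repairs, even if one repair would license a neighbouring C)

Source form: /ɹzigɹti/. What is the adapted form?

The consonants /ɹ/, /g/, /ɹ/ cannot be parsed into a legal (C)V syllable (no codas are permitted; onsets are limited to one consonant).
Each unlicensed consonant becomes the onset of a new syllable: /ɹ/ → /ɹo/, /g/ → /go/, /ɹ/ → /ɹo/.

ɹozigoɹoti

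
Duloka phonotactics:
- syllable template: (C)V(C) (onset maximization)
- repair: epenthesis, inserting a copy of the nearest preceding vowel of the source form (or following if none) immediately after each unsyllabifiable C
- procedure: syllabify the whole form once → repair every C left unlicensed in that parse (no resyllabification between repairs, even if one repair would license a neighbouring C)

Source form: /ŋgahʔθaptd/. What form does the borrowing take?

ŋagahʔaθaptada

Syllabifying with onset maximization leaves /ŋ/, /ʔ/, /t/, /d/ stranded (at most one coda consonant is licensed; onsets are limited to one consonant).
Each unlicensed consonant becomes the onset of a new syllable: /ŋ/ → /ŋa/, /ʔ/ → /ʔa/, /t/ → /ta/, /d/ → /da/.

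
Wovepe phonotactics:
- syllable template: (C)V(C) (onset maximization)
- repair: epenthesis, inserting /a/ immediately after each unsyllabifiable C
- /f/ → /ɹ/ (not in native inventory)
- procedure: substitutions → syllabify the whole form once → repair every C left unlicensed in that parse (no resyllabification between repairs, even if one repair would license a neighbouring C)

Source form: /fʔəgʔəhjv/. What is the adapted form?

Substitution: /f/ → /ɹ/, giving /ɹʔəgʔəhjv/.
The consonants /ɹ/, /j/, /v/ cannot be parsed into a legal (C)V(C) syllable (at most one coda consonant is licensed; onsets are limited to one consonant).
Each unlicensed consonant becomes the onset of a new syllable: /ɹ/ → /ɹa/, /j/ → /ja/, /v/ → /va/.

ɹaʔəgʔəhjava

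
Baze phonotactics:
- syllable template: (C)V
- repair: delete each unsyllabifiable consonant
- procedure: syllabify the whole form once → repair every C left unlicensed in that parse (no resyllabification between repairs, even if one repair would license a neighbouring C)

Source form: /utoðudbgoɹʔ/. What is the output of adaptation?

utoðugo

Syllabifying with onset maximization leaves /d/, /b/, /ɹ/, /ʔ/ stranded (no codas are permitted; onsets are limited to one consonant).
Each unlicensed consonant is deleted: /d/, /b/, /ɹ/, /ʔ/.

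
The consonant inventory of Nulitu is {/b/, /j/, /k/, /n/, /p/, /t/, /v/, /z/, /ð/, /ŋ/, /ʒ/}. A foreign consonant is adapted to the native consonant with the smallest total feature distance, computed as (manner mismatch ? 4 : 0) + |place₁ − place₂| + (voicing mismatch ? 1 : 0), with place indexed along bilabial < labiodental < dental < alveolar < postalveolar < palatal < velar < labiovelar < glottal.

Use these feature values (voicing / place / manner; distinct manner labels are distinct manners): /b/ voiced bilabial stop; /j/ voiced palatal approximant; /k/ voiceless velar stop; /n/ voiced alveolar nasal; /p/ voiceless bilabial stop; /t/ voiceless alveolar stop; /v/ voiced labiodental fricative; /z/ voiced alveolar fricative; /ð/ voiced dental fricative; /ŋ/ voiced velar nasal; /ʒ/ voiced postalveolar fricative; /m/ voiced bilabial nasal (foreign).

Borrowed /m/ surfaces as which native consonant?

/n/ is closest: same manner (nasal), place distance 3 (bilabial→alveolar), same voicing; total 3. Next closest is /b/ at distance 4.

n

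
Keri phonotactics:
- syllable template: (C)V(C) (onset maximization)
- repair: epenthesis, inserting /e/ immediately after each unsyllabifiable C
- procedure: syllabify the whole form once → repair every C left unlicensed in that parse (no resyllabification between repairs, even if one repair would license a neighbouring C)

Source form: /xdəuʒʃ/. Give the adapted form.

xedəuʒʃe

Under (C)V(C), the unsyllabifiable consonants are /x/, /ʃ/ (at most one coda consonant is licensed; onsets are limited to one consonant).
Inserting the epenthetic vowel yields /x/ → /xe/, /ʃ/ → /ʃe/.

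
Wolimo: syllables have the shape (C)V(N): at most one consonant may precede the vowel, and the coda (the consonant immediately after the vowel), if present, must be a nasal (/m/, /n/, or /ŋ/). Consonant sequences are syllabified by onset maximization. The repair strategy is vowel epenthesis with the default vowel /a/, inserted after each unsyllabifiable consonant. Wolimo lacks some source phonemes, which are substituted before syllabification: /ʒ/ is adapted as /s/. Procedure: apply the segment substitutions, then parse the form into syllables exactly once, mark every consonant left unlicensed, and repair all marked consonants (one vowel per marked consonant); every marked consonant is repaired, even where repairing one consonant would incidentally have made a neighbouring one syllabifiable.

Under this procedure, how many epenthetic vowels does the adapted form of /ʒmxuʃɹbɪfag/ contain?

5

After substitution the input is /smxuʃɹbɪfag/.
The unsyllabifiable consonants are /s/, /m/, /ʃ/, /ɹ/, /g/; each receives one epenthetic vowel.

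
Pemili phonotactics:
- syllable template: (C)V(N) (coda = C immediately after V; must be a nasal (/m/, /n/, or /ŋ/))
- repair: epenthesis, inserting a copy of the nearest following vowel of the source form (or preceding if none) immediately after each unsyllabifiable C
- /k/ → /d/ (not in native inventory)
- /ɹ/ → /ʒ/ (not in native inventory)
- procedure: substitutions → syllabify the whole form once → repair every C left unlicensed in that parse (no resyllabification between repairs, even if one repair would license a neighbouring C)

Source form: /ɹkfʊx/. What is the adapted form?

Substitution: /ɹ/ → /ʒ/, /k/ → /d/, giving /ʒdfʊx/.
The consonants /ʒ/, /d/, /x/ cannot be parsed into a legal (C)V(N) syllable (only a nasal (/m/, /n/, or /ŋ/) is licensed in coda position; onsets are limited to one consonant).
Epenthesis after each stranded consonant: /ʒ/ → /ʒʊ/, /d/ → /dʊ/, /x/ → /xʊ/.

ʒʊdʊfʊxʊ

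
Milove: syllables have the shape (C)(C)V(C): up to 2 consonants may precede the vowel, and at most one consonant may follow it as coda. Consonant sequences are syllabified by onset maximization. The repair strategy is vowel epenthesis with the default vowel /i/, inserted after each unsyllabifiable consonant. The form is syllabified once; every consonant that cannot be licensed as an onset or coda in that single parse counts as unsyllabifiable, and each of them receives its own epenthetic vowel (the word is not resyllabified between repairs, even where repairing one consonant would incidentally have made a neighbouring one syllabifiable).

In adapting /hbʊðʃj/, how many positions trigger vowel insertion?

2

The unsyllabifiable consonants are /ʃ/, /j/; each receives one epenthetic vowel.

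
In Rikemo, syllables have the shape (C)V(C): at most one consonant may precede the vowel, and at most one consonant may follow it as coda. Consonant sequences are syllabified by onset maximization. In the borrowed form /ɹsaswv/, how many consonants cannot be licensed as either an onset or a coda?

3

Syllabifying with onset maximization leaves /ɹ/, /w/, /v/ stranded (at most one coda consonant is licensed; onsets are limited to one consonant).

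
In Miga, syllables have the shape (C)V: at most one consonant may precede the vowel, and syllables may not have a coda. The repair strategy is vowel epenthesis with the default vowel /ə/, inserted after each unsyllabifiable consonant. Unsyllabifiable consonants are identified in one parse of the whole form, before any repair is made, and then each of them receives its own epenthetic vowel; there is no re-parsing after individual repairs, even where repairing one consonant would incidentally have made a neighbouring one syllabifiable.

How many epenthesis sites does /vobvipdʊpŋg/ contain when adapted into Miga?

The unsyllabifiable consonants are /b/, /p/, /p/, /ŋ/, /g/; each receives one epenthetic vowel.

5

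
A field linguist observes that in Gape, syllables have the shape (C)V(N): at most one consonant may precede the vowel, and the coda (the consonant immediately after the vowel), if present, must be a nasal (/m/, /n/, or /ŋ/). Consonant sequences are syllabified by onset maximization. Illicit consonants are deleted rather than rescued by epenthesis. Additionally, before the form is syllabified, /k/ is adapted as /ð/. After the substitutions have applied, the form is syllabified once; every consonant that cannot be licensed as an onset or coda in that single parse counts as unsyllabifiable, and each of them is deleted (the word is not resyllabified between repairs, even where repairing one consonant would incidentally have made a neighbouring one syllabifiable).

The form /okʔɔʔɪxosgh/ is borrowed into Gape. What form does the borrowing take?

oʔɔʔɪxo

Substitution: /k/ → /ð/, giving /oðʔɔʔɪxosgh/.
Under (C)V(N), the unsyllabifiable consonants are /ð/, /s/, /g/, /h/ (only a nasal (/m/, /n/, or /ŋ/) is licensed in coda position; onsets are limited to one consonant).
Each unlicensed consonant is deleted: /ð/, /s/, /g/, /h/.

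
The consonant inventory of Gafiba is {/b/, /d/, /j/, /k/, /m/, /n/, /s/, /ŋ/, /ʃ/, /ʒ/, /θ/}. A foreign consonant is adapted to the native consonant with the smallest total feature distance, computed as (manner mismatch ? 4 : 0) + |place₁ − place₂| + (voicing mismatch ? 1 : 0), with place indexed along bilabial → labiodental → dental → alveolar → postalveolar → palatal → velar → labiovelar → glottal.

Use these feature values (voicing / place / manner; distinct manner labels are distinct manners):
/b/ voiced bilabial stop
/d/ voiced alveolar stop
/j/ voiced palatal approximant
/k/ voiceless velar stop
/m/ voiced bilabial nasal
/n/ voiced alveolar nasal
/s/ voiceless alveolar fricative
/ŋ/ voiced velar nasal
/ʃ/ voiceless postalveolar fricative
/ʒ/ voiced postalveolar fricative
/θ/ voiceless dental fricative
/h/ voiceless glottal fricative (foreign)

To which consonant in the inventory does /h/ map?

/ʃ/ is closest: same manner (fricative), place distance 4 (glottal→postalveolar), same voicing; total 4. Next closest is /s/ at distance 5.

ʃ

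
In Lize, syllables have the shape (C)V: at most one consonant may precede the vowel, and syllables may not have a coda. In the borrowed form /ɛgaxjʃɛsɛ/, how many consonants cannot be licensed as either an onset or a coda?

2

The consonants /x/, /j/ cannot be parsed into a legal (C)V syllable (no codas are permitted; onsets are limited to one consonant).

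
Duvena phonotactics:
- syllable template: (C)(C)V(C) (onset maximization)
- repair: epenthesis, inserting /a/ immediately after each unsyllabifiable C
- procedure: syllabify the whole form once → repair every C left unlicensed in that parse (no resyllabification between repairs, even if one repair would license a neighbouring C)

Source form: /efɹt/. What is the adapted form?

Under (C)(C)V(C), the unsyllabifiable consonants are /ɹ/, /t/ (at most one coda consonant is licensed; onsets may contain at most 2 consonants).
Each unlicensed consonant becomes the onset of a new syllable: /ɹ/ → /ɹa/, /t/ → /ta/.

efɹata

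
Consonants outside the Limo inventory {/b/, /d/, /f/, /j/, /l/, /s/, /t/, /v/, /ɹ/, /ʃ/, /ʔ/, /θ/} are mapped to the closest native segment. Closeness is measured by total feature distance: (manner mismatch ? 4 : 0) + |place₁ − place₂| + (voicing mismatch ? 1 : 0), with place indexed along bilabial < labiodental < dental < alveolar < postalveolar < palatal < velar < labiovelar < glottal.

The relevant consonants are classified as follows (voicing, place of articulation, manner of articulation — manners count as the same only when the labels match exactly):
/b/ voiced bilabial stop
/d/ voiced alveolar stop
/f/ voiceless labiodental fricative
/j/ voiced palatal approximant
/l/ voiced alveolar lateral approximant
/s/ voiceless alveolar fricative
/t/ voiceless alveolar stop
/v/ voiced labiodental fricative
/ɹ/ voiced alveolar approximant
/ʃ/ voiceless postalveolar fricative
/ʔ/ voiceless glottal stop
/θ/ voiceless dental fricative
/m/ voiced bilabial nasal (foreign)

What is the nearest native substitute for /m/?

/b/ is closest: manner differs (nasal→stop, +4), place distance 0 (bilabial→bilabial), same voicing; total 4. Next closest is /v/ at distance 5.

b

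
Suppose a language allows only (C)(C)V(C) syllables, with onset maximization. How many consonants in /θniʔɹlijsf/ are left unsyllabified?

2

The consonants /s/, /f/ cannot be parsed into a legal (C)(C)V(C) syllable (at most one coda consonant is licensed; onsets may contain at most 2 consonants).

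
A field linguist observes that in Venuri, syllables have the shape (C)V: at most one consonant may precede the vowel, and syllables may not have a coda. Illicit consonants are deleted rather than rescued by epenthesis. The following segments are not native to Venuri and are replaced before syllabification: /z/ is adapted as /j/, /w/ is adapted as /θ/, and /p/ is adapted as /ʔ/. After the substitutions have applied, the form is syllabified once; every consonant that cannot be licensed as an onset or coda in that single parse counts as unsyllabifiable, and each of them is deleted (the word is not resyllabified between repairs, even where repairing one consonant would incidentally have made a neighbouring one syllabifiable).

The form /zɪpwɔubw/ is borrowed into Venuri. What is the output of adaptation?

Substitution: /z/ → /j/, /p/ → /ʔ/, /w/ → /θ/, giving /jɪʔθɔubθ/.
Syllabifying with onset maximization leaves /ʔ/, /b/, /θ/ stranded (no codas are permitted; onsets are limited to one consonant).
Deletion applies to /ʔ/, /b/, /θ/.

jɪθɔu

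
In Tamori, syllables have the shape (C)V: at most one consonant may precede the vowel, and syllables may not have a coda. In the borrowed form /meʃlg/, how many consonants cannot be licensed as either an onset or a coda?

3

Syllabifying with onset maximization leaves /ʃ/, /l/, /g/ stranded (no codas are permitted; onsets are limited to one consonant).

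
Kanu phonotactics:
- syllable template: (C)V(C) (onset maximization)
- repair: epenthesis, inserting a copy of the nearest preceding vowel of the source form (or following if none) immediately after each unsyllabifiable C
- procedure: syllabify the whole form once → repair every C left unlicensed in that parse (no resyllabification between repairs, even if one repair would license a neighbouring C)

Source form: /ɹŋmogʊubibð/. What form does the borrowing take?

ɹoŋomogʊubibði

Syllabifying with onset maximization leaves /ɹ/, /ŋ/, /ð/ stranded (at most one coda consonant is licensed; onsets are limited to one consonant).
Inserting the epenthetic vowel yields /ɹ/ → /ɹo/, /ŋ/ → /ŋo/, /ð/ → /ði/.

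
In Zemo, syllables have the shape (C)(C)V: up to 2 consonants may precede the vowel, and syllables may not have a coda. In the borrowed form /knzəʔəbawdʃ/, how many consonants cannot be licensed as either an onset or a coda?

4

The consonants /k/, /w/, /d/, /ʃ/ cannot be parsed into a legal (C)(C)V syllable (no codas are permitted; onsets may contain at most 2 consonants).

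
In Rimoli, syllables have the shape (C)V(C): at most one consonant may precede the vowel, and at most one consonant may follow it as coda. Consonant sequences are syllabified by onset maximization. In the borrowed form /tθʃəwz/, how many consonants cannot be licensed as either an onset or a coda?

3

Syllabifying with onset maximization leaves /t/, /θ/, /z/ stranded (at most one coda consonant is licensed; onsets are limited to one consonant).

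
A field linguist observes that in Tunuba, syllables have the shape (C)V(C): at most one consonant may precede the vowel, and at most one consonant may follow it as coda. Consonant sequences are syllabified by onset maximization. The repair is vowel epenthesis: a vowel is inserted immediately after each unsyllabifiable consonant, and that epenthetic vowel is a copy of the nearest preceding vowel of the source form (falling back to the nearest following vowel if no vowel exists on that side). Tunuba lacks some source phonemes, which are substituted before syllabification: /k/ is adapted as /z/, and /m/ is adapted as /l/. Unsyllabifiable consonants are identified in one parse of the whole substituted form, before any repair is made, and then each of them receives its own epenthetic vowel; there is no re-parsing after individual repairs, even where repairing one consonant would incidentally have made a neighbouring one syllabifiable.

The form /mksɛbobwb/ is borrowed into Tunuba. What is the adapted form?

lɛzɛsɛbobwobo

Substitution: /m/ → /l/, /k/ → /z/, giving /lzsɛbobwb/.
Under (C)V(C), the unsyllabifiable consonants are /l/, /z/, /w/, /b/ (at most one coda consonant is licensed; onsets are limited to one consonant).
Inserting the epenthetic vowel yields /l/ → /lɛ/, /z/ → /zɛ/, /w/ → /wo/, /b/ → /bo/.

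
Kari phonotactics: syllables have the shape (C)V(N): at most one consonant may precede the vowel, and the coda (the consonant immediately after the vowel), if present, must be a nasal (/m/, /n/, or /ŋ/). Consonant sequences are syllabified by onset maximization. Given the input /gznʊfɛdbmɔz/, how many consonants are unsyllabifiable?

5

Syllabifying with onset maximization leaves /g/, /z/, /d/, /b/, /z/ stranded (only a nasal (/m/, /n/, or /ŋ/) is licensed in coda position; onsets are limited to one consonant).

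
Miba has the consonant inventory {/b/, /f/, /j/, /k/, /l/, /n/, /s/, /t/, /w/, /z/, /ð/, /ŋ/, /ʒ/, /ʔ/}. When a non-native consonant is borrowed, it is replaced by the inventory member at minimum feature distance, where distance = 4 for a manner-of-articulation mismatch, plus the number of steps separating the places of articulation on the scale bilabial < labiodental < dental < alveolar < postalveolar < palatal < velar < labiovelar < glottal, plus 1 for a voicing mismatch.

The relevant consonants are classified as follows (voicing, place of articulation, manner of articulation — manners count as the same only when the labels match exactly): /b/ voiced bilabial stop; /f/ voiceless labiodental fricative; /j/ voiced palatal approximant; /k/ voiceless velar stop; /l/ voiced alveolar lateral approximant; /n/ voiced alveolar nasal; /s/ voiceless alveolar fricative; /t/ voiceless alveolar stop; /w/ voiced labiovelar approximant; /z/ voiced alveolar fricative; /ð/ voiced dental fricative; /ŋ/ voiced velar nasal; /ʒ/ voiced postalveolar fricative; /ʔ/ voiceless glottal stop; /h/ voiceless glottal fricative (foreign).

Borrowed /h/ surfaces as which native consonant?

/ʔ/ is closest: manner differs (fricative→stop, +4), place distance 0 (glottal→glottal), same voicing; total 4. Next closest is /s/ at distance 5.

ʔ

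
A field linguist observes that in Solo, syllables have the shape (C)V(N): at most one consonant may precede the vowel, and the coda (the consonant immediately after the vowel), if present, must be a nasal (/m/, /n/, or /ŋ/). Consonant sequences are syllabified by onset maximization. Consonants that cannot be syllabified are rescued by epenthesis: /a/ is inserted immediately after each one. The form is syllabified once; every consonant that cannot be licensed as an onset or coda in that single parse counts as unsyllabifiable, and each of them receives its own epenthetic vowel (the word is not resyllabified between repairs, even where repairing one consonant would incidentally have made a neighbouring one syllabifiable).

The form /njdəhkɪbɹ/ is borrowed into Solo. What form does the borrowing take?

najadəhakɪbaɹa

Syllabifying with onset maximization leaves /n/, /j/, /h/, /b/, /ɹ/ stranded (only a nasal (/m/, /n/, or /ŋ/) is licensed in coda position; onsets are limited to one consonant).
Inserting the epenthetic vowel yields /n/ → /na/, /j/ → /ja/, /h/ → /ha/, /b/ → /ba/, /ɹ/ → /ɹa/.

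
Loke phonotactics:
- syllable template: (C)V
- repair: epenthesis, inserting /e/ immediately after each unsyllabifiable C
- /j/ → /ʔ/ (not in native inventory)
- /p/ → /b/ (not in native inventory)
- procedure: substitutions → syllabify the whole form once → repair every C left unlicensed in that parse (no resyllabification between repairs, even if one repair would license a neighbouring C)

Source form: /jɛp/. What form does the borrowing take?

ʔɛbe

Substitution: /j/ → /ʔ/, /p/ → /b/, giving /ʔɛb/.
Syllabifying with onset maximization leaves /b/ stranded (no codas are permitted; onsets are limited to one consonant).
Each unlicensed consonant becomes the onset of a new syllable: /b/ → /be/.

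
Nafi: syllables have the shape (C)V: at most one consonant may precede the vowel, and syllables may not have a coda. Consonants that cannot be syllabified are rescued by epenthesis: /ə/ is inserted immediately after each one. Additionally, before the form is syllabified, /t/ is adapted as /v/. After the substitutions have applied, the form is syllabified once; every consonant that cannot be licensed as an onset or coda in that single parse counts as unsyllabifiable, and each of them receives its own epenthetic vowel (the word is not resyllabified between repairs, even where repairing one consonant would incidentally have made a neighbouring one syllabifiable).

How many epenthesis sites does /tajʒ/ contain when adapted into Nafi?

After substitution the input is /vajʒ/.
The unsyllabifiable consonants are /j/, /ʒ/; each receives one epenthetic vowel.

2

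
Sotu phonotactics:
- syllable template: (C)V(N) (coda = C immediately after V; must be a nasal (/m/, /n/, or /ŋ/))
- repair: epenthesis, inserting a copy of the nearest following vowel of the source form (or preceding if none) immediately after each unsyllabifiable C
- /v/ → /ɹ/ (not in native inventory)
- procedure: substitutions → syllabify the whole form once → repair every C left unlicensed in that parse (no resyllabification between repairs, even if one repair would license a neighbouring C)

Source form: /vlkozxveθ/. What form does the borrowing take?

ɹolokozexeɹeθe

Substitution: /v/ → /ɹ/, giving /ɹlkozxɹeθ/.
Under (C)V(N), the unsyllabifiable consonants are /ɹ/, /l/, /z/, /x/, /θ/ (only a nasal (/m/, /n/, or /ŋ/) is licensed in coda position; onsets are limited to one consonant).
Epenthesis after each stranded consonant: /ɹ/ → /ɹo/, /l/ → /lo/, /z/ → /ze/, /x/ → /xe/, /θ/ → /θe/.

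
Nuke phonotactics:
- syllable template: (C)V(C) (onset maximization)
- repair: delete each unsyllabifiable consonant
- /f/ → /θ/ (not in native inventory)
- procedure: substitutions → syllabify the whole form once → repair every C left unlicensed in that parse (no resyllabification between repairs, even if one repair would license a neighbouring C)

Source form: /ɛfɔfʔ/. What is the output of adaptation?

Substitution: /f/ → /θ/, giving /ɛθɔθʔ/.
Under (C)V(C), the unsyllabifiable consonants are /ʔ/ (at most one coda consonant is licensed; onsets are limited to one consonant).
Each unlicensed consonant is deleted: /ʔ/.

ɛθɔθ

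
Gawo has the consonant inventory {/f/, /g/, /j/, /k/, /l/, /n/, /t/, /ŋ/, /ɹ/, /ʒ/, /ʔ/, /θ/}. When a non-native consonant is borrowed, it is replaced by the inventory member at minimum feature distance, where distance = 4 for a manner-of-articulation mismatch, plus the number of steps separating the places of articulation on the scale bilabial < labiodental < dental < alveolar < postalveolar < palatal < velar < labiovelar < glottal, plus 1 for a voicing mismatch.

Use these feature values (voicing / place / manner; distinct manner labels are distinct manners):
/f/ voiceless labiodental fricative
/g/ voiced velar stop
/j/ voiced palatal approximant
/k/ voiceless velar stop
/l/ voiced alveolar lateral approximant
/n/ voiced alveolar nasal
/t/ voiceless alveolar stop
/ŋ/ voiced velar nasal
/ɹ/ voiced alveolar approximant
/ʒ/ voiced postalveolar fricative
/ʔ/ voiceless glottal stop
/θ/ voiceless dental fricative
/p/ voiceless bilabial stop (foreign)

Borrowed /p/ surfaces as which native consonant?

/t/ is closest: same manner (stop), place distance 3 (bilabial→alveolar), same voicing; total 3. Next closest is /f/ at distance 5.

t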